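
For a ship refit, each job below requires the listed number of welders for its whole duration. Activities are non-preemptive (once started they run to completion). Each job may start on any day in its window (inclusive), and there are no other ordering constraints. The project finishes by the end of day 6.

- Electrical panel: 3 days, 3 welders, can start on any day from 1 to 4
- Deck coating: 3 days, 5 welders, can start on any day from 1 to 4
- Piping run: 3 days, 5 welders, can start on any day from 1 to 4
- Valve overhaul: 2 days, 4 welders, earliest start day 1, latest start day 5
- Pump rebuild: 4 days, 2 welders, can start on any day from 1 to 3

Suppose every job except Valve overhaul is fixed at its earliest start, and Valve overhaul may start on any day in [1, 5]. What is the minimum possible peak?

15

Valve overhaul@1: d1:19  d2:19  d3:15  d4:2  d5:0  d6:0 → peak 19
Valve overhaul@2: d1:15  d2:19  d3:19  d4:2  d5:0  d6:0 → peak 19
Valve overhaul@3: d1:15  d2:15  d3:19  d4:6  d5:0  d6:0 → peak 19
Valve overhaul@4: d1:15  d2:15  d3:15  d4:6  d5:4  d6:0 → peak 15
Valve overhaul@5: d1:15  d2:15  d3:15  d4:2  d5:4  d6:4 → peak 15
Best is Valve overhaul@4, peak 15.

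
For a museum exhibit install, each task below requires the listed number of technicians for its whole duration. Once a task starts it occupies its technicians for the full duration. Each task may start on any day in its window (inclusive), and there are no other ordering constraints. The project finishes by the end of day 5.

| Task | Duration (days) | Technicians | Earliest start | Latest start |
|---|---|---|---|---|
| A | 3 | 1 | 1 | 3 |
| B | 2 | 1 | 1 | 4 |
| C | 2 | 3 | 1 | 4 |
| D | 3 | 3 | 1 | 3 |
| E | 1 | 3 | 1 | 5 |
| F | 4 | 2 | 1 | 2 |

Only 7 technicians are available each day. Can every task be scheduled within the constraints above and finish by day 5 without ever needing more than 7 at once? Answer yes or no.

yes

Schedule A@1, B@1, C@1, D@3, E@5, F@1: d1:7  d2:7  d3:6  d4:5  d5:6 — peak 7 ≤ 7.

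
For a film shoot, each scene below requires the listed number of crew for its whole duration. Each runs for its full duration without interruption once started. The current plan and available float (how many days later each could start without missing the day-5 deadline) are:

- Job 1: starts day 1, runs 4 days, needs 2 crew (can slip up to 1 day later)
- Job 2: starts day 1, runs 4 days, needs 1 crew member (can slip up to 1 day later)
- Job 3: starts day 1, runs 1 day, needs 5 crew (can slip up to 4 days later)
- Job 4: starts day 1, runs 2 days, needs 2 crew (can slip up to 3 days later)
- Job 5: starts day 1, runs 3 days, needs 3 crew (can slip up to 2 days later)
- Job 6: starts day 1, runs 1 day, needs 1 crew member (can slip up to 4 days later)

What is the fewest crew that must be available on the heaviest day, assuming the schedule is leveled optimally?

7

Early-start (Job 1@1, Job 2@1, Job 3@1, Job 4@1, Job 5@1, Job 6@1) gives peak 14: d1:14  d2:8  d3:6  d4:3  d5:0.
Shift Job 3→5, Job 4→4.
Schedule Job 1@1, Job 2@1, Job 3@5, Job 4@4, Job 5@1, Job 6@1: d1:7  d2:6  d3:6  d4:5  d5:7 — peak 7.
Total crew member-days = 31 over 5 days ⇒ peak ≥ ⌈31/5⌉ = 7, so 7 is optimal.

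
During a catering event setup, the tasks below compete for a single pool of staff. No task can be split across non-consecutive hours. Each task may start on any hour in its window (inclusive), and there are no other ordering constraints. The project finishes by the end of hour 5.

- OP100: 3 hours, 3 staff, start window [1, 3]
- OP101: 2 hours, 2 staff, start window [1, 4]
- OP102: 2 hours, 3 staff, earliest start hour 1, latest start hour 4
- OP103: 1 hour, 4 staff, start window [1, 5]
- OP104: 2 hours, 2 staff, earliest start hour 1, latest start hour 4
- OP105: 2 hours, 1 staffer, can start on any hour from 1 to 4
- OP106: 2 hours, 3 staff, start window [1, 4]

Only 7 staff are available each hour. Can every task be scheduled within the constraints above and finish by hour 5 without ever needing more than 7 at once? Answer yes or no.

yes

Schedule OP100@1, OP101@1, OP102@3, OP103@5, OP104@1, OP105@3, OP106@4: h1:7  h2:7  h3:7  h4:7  h5:7 — peak 7 ≤ 7.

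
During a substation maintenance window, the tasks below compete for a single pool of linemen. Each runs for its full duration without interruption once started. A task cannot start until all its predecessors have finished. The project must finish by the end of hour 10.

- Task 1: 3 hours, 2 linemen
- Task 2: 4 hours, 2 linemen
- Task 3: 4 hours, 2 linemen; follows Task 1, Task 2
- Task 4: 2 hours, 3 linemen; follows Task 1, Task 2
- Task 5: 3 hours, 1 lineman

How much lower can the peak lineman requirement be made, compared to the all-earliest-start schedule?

Early-start peak: h1:5  h2:5  h3:5  h4:2  h5:5  h6:5  h7:2  h8:2  h9:0  h10:0 ⇒ 5.
Leveled (Task 1@1, Task 2@1, Task 3@5, Task 4@9, Task 5@4): h1:4  h2:4  h3:4  h4:3  h5:3  h6:3  h7:2  h8:2  h9:3  h10:3 ⇒ 4.
Reduction 5 − 4 = 1.

1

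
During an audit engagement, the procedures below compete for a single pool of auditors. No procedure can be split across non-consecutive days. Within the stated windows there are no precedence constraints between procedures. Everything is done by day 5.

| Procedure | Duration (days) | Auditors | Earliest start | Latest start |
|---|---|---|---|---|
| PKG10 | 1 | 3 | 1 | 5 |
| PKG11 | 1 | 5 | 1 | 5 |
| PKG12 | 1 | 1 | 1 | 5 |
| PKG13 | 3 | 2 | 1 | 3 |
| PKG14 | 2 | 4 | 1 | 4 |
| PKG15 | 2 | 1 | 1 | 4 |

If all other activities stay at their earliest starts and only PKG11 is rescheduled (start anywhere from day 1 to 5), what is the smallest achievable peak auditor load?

PKG11@1: d1:16  d2:7  d3:2  d4:0  d5:0 → peak 16
PKG11@2: d1:11  d2:12  d3:2  d4:0  d5:0 → peak 12
PKG11@3: d1:11  d2:7  d3:7  d4:0  d5:0 → peak 11
PKG11@4: d1:11  d2:7  d3:2  d4:5  d5:0 → peak 11
PKG11@5: d1:11  d2:7  d3:2  d4:0  d5:5 → peak 11
Best is PKG11@3, peak 11.

11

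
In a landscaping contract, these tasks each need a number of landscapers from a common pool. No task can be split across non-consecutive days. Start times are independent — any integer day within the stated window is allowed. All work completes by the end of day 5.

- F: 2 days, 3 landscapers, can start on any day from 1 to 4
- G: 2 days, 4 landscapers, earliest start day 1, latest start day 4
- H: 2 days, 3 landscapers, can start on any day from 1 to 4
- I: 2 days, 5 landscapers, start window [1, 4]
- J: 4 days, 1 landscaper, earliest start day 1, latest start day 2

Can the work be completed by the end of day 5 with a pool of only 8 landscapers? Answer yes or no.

no

The minimum achievable peak is 9; 8 < 9, so no feasible schedule stays within the cap.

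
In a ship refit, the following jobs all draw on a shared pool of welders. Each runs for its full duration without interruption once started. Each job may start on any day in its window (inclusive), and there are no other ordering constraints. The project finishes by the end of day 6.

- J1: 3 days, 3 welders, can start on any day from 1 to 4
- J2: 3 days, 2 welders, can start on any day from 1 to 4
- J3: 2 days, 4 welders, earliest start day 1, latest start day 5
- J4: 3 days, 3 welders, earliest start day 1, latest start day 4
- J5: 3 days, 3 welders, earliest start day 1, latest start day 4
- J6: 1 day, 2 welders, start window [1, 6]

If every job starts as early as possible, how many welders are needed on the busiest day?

Early-start schedule: J1@1, J2@1, J3@1, J4@1, J5@1, J6@1.
Load per day: day 1: 17, day 2: 15, day 3: 11, day 4: 0, day 5: 0, day 6: 0.
Peak is 17.

17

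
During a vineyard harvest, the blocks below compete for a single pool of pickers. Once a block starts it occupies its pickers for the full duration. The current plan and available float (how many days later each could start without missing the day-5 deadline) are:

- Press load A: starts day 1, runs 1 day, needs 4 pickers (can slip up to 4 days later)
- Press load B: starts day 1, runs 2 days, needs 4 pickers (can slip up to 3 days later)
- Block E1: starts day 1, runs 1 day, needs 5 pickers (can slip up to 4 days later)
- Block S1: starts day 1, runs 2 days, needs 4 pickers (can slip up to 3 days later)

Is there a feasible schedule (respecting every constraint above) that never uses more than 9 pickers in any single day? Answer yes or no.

yes

Schedule Press load A@1, Press load B@1, Block E1@3, Block S1@4: d1:8  d2:4  d3:5  d4:4  d5:4 — peak 8 ≤ 9.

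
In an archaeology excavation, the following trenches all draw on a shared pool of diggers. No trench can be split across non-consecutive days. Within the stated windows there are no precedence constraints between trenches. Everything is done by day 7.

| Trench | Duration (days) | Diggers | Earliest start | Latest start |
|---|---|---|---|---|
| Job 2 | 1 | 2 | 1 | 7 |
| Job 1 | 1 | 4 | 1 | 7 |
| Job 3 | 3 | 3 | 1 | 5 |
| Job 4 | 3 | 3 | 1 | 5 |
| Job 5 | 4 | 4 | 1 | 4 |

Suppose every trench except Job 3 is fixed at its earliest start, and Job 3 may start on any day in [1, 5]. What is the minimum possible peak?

Job 3@1: d1:16  d2:10  d3:10  d4:4  d5:0  d6:0  d7:0 → peak 16
Job 3@2: d1:13  d2:10  d3:10  d4:7  d5:0  d6:0  d7:0 → peak 13
Job 3@3: d1:13  d2:7  d3:10  d4:7  d5:3  d6:0  d7:0 → peak 13
Job 3@4: d1:13  d2:7  d3:7  d4:7  d5:3  d6:3  d7:0 → peak 13
Job 3@5: d1:13  d2:7  d3:7  d4:4  d5:3  d6:3  d7:3 → peak 13
Best is Job 3@2, peak 13.

13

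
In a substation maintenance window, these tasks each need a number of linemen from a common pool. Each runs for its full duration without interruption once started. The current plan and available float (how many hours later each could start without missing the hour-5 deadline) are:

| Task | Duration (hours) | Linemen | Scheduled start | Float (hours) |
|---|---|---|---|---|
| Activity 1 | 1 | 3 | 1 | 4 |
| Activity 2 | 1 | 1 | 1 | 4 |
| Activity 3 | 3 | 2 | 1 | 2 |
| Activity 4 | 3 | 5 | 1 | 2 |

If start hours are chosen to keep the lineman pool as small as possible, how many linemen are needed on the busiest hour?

Early-start (Activity 1@1, Activity 2@1, Activity 3@1, Activity 4@1) gives peak 11: h1:11  h2:7  h3:7  h4:0  h5:0.
Shift Activity 4→2.
Schedule Activity 1@1, Activity 2@1, Activity 3@1, Activity 4@2: h1:6  h2:7  h3:7  h4:5  h5:0 — peak 7.

7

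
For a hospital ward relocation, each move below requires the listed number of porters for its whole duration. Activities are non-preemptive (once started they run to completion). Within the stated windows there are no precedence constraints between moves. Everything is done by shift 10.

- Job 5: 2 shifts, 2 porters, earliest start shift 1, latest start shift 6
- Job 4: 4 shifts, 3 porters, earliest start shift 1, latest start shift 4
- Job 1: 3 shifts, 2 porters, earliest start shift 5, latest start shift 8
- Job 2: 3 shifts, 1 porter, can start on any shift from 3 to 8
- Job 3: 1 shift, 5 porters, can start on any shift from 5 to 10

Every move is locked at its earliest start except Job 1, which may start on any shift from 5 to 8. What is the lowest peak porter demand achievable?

6

Job 1@5: s1:5  s2:5  s3:4  s4:4  s5:8  s6:2  s7:2  s8:0  s9:0  s10:0 → peak 8
Job 1@6: s1:5  s2:5  s3:4  s4:4  s5:6  s6:2  s7:2  s8:2  s9:0  s10:0 → peak 6
Job 1@7: s1:5  s2:5  s3:4  s4:4  s5:6  s6:0  s7:2  s8:2  s9:2  s10:0 → peak 6
Job 1@8: s1:5  s2:5  s3:4  s4:4  s5:6  s6:0  s7:0  s8:2  s9:2  s10:2 → peak 6
Best is Job 1@6, peak 6.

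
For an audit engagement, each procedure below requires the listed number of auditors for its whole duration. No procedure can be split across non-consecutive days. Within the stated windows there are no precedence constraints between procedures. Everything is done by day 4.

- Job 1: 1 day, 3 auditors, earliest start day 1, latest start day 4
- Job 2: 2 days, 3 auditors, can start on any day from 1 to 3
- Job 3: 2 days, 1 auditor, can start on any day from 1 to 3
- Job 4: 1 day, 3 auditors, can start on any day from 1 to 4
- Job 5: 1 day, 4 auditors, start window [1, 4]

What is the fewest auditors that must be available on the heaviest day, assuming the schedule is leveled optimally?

6

Early-start (Job 1@1, Job 2@1, Job 3@1, Job 4@1, Job 5@1) gives peak 14: d1:14  d2:4  d3:0  d4:0.
Shift Job 3→2, Job 4→3, Job 5→4.
Schedule Job 1@1, Job 2@1, Job 3@2, Job 4@3, Job 5@4: d1:6  d2:4  d3:4  d4:4 — peak 6.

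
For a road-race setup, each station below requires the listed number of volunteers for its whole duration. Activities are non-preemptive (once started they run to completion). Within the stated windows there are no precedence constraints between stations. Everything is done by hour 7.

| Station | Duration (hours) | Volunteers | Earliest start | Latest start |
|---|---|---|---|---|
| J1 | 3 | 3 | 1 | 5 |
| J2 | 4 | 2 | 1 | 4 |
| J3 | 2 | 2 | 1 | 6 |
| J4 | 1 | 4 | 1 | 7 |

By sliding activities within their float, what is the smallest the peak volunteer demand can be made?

5

Early-start (J1@1, J2@1, J3@1, J4@1) gives peak 11: h1:11  h2:7  h3:5  h4:2  h5:0  h6:0  h7:0.
Shift J3→4, J4→6.
Schedule J1@1, J2@1, J3@4, J4@6: h1:5  h2:5  h3:5  h4:4  h5:2  h6:4  h7:0 — peak 5.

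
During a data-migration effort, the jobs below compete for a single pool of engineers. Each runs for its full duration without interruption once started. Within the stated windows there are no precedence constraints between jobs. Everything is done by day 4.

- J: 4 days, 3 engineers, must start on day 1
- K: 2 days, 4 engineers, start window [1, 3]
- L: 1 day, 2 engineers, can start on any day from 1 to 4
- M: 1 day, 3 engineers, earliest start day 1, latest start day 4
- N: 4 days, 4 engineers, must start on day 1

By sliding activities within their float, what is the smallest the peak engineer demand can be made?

Early-start (J@1, K@1, L@1, M@1, N@1) gives peak 16: d1:16  d2:11  d3:7  d4:7.
Shift L→3, M→4.
Schedule J@1, K@1, L@3, M@4, N@1: d1:11  d2:11  d3:9  d4:10 — peak 11.
Total engineer-days = 41 over 4 days ⇒ peak ≥ ⌈41/4⌉ = 11, so 11 is optimal.

11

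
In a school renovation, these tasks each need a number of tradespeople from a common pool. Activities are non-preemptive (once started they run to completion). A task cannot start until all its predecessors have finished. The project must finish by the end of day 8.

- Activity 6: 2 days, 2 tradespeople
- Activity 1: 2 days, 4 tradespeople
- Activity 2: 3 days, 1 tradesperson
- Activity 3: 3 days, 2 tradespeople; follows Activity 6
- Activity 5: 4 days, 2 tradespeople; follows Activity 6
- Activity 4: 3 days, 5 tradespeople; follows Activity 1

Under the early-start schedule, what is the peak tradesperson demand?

Early-start schedule: Activity 6@1, Activity 1@1, Activity 2@1, Activity 3@3, Activity 5@3, Activity 4@3.
Load per day: day 1: 7, day 2: 7, day 3: 10, day 4: 9, day 5: 9, day 6: 2, day 7: 0, day 8: 0.
Peak is 10.

10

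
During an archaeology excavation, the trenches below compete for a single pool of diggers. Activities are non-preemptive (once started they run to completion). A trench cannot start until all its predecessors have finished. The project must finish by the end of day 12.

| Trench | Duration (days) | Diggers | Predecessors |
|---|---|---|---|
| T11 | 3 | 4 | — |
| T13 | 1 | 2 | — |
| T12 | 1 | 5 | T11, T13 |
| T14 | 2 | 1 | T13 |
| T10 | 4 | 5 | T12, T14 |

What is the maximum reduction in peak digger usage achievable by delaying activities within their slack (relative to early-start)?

Early-start peak: d1:6  d2:5  d3:5  d4:5  d5:5  d6:5  d7:5  d8:5  d9:0  d10:0  d11:0  d12:0 ⇒ 6.
Leveled (T11@1, T13@4, T12@5, T14@6, T10@8): d1:4  d2:4  d3:4  d4:2  d5:5  d6:1  d7:1  d8:5  d9:5  d10:5  d11:5  d12:0 ⇒ 5.
Reduction 6 − 5 = 1.

1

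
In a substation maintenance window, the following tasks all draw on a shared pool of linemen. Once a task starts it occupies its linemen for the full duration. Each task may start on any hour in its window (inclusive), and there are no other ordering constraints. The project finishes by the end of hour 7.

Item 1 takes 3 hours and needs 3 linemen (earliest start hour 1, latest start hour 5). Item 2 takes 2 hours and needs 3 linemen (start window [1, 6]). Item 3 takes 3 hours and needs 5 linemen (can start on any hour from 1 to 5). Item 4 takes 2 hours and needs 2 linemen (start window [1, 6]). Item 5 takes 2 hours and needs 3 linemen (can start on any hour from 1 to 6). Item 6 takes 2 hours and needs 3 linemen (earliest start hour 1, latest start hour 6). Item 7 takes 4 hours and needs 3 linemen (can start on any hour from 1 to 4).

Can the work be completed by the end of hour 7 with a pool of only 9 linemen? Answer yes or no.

yes

Schedule Item 1@1, Item 2@1, Item 3@3, Item 4@1, Item 5@6, Item 6@6, Item 7@4: h1:8  h2:8  h3:8  h4:8  h5:8  h6:9  h7:9 — peak 9 ≤ 9.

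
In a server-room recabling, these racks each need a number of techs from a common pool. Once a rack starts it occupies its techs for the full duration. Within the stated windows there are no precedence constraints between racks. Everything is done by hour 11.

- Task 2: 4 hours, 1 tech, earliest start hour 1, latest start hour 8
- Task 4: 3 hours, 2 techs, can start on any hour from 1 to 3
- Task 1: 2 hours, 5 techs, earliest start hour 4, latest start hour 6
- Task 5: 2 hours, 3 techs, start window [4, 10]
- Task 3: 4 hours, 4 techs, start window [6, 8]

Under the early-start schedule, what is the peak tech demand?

9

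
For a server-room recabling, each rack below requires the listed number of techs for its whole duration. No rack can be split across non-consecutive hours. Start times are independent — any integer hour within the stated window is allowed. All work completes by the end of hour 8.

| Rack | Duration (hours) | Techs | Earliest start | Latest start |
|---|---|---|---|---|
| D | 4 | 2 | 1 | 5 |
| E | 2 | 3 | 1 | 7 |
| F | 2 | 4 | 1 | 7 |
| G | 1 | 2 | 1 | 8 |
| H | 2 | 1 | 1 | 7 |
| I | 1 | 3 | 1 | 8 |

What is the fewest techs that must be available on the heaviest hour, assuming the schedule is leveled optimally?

5

Early-start (D@1, E@1, F@1, G@1, H@1, I@1) gives peak 15: h1:15  h2:10  h3:2  h4:2  h5:0  h6:0  h7:0  h8:0.
Shift F→5, G→3, H→3, I→7.
Schedule D@1, E@1, F@5, G@3, H@3, I@7: h1:5  h2:5  h3:5  h4:3  h5:4  h6:4  h7:3  h8:0 — peak 5.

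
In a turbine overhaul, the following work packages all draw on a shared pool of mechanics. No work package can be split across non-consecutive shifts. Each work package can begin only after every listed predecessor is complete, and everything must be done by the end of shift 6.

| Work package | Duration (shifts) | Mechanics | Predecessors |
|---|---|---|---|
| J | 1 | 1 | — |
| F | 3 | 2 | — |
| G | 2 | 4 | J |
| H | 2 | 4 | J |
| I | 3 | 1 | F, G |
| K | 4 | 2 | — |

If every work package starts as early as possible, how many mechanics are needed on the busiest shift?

Early-start schedule: J@1, F@1, G@2, H@2, I@4, K@1.
Load per shift: shift 1: 5, shift 2: 12, shift 3: 12, shift 4: 3, shift 5: 1, shift 6: 1.
Peak is 12.

12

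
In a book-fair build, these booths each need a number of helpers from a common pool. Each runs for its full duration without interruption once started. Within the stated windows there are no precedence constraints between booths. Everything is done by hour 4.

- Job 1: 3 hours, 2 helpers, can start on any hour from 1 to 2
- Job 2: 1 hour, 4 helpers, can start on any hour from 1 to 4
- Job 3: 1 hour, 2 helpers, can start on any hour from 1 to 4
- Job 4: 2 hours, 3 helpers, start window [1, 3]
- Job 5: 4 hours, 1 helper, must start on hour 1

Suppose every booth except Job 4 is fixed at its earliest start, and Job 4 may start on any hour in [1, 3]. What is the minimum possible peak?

9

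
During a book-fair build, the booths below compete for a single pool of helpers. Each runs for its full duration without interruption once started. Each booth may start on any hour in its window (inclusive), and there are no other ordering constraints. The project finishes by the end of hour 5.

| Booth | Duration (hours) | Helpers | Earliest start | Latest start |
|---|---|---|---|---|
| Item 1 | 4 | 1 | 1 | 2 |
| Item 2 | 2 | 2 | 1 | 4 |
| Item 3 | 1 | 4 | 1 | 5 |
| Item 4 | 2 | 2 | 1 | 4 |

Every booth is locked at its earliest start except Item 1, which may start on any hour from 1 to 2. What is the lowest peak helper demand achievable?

Item 1@1: h1:9  h2:5  h3:1  h4:1  h5:0 → peak 9
Item 1@2: h1:8  h2:5  h3:1  h4:1  h5:1 → peak 8
Best is Item 1@2, peak 8.

8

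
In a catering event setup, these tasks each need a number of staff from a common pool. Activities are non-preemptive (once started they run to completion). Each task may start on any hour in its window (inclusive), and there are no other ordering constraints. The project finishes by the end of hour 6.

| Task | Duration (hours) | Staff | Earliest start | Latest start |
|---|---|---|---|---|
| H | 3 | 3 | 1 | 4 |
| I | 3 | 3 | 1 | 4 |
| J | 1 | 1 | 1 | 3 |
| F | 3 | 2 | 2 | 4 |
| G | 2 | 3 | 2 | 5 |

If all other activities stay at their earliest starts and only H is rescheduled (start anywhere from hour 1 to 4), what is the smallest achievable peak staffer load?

H@1: h1:7  h2:11  h3:11  h4:2  h5:0  h6:0 → peak 11
H@2: h1:4  h2:11  h3:11  h4:5  h5:0  h6:0 → peak 11
H@3: h1:4  h2:8  h3:11  h4:5  h5:3  h6:0 → peak 11
H@4: h1:4  h2:8  h3:8  h4:5  h5:3  h6:3 → peak 8
Best is H@4, peak 8.

8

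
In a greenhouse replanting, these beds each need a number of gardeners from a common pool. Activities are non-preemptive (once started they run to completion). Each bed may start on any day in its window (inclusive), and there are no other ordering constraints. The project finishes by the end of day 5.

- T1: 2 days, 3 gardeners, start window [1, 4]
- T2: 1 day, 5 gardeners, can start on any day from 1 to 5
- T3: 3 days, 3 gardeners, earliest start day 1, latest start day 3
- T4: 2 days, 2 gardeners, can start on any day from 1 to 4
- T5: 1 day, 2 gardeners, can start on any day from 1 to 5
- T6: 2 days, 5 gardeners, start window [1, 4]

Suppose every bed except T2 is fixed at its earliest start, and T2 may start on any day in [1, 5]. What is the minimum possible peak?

T2@1: d1:20  d2:13  d3:3  d4:0  d5:0 → peak 20
T2@2: d1:15  d2:18  d3:3  d4:0  d5:0 → peak 18
T2@3: d1:15  d2:13  d3:8  d4:0  d5:0 → peak 15
T2@4: d1:15  d2:13  d3:3  d4:5  d5:0 → peak 15
T2@5: d1:15  d2:13  d3:3  d4:0  d5:5 → peak 15
Best is T2@3, peak 15.

15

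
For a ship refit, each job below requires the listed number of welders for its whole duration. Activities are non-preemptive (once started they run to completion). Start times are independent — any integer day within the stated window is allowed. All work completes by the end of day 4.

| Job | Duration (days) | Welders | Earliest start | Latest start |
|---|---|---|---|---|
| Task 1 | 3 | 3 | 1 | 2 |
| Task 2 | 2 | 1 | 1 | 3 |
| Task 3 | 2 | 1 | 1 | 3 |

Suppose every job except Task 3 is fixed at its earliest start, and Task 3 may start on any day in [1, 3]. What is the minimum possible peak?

Task 3@1: d1:5  d2:5  d3:3  d4:0 → peak 5
Task 3@2: d1:4  d2:5  d3:4  d4:0 → peak 5
Task 3@3: d1:4  d2:4  d3:4  d4:1 → peak 4
Best is Task 3@3, peak 4.

4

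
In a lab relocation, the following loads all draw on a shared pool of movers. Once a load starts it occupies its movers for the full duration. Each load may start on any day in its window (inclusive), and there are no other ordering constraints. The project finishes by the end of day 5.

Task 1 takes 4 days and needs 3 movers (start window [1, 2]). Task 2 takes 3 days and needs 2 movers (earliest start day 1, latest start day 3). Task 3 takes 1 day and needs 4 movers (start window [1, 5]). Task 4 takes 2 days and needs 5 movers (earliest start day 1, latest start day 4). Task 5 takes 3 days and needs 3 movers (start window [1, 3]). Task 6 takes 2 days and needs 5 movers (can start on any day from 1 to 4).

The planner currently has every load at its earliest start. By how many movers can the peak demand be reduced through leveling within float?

11

Early-start peak: d1:22  d2:18  d3:8  d4:3  d5:0 ⇒ 22.
Leveled (Task 1@1, Task 2@3, Task 3@5, Task 4@1, Task 5@1, Task 6@4): d1:11  d2:11  d3:8  d4:10  d5:11 ⇒ 11.
Reduction 22 − 11 = 11.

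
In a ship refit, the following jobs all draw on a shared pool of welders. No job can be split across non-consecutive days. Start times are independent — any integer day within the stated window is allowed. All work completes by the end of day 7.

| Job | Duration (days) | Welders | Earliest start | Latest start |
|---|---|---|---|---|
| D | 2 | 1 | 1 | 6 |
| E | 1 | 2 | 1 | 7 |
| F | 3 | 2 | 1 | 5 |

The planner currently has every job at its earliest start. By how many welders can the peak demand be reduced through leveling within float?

3

Early-start peak: d1:5  d2:3  d3:2  d4:0  d5:0  d6:0  d7:0 ⇒ 5.
Leveled (D@1, E@3, F@4): d1:1  d2:1  d3:2  d4:2  d5:2  d6:2  d7:0 ⇒ 2.
Reduction 5 − 2 = 3.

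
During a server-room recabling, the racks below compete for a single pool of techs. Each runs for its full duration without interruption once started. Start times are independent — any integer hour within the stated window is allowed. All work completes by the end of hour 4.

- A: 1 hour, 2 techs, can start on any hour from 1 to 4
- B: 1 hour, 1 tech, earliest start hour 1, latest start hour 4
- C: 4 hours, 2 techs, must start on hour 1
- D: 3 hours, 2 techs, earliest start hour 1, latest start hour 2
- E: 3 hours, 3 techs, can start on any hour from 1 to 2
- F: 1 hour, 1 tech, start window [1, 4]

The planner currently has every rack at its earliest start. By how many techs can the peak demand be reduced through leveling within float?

4

Early-start peak: h1:11  h2:7  h3:7  h4:2 ⇒ 11.
Leveled (A@1, B@1, C@1, D@1, E@2, F@4): h1:7  h2:7  h3:7  h4:6 ⇒ 7.
Reduction 11 − 7 = 4.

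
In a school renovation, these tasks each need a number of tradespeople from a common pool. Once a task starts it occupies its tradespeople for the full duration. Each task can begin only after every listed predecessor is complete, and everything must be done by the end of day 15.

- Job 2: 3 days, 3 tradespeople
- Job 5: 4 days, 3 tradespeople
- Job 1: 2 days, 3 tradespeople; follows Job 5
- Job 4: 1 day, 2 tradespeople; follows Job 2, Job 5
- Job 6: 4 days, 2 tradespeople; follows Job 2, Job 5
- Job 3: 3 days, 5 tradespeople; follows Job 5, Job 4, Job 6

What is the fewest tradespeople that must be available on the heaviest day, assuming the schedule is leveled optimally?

5

Early-start (Job 2@1, Job 5@1, Job 1@5, Job 4@5, Job 6@5, Job 3@9) gives peak 7: d1:6  d2:6  d3:6  d4:3  d5:7  d6:5  d7:2  d8:2  d9:5  d10:5  d11:5  d12:0  d13:0  d14:0  d15:0.
Shift Job 5→4, Job 1→8, Job 4→8, Job 6→9, Job 3→13.
Schedule Job 2@1, Job 5@4, Job 1@8, Job 4@8, Job 6@9, Job 3@13: d1:3  d2:3  d3:3  d4:3  d5:3  d6:3  d7:3  d8:5  d9:5  d10:2  d11:2  d12:2  d13:5  d14:5  d15:5 — peak 5.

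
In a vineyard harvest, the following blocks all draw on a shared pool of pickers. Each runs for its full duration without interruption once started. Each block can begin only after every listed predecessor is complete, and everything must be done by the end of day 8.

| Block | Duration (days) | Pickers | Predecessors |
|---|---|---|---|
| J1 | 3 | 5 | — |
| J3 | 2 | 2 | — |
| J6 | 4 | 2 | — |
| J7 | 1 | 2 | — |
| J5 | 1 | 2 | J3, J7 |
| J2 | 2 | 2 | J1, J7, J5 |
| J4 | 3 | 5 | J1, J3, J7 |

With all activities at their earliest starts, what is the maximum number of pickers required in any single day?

Early-start schedule: J1@1, J3@1, J6@1, J7@1, J5@3, J2@4, J4@4.
Load per day: day 1: 11, day 2: 9, day 3: 9, day 4: 9, day 5: 7, day 6: 5, day 7: 0, day 8: 0.
Peak is 11.

11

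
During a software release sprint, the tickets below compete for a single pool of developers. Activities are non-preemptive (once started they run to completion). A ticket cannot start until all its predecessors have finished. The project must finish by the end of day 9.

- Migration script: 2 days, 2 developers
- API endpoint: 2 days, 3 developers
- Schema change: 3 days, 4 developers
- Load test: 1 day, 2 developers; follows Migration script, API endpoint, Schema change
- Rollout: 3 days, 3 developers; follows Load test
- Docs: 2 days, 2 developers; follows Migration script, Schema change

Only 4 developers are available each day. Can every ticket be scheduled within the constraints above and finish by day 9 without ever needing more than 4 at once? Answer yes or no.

Total developer-days = 37; over 9 days the average is 37/9 > 4, so some day must exceed 4.

no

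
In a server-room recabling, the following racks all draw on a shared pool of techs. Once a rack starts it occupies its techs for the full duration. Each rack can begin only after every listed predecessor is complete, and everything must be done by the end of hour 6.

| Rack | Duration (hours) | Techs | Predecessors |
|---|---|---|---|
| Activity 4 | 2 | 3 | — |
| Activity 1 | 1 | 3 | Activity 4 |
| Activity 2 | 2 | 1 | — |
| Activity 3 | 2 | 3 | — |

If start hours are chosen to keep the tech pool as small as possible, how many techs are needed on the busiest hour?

4

Early-start (Activity 4@1, Activity 1@3, Activity 2@1, Activity 3@1) gives peak 7: h1:7  h2:7  h3:3  h4:0  h5:0  h6:0.
Shift Activity 3→4.
Schedule Activity 4@1, Activity 1@3, Activity 2@1, Activity 3@4: h1:4  h2:4  h3:3  h4:3  h5:3  h6:0 — peak 4.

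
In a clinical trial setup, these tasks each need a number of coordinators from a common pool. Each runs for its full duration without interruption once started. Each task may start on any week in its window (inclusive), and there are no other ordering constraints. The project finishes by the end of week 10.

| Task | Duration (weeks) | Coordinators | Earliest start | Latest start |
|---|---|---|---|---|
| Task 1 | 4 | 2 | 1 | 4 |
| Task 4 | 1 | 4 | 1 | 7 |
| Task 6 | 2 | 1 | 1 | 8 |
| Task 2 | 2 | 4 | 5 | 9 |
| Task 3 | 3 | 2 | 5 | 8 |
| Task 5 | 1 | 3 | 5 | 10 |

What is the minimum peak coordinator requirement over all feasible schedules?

4

Early-start (Task 1@1, Task 4@1, Task 6@1, Task 2@5, Task 3@5, Task 5@5) gives peak 9: w1:7  w2:3  w3:2  w4:2  w5:9  w6:6  w7:2  w8:0  w9:0  w10:0.
Shift Task 1→2, Task 6→2, Task 2→8, Task 5→10.
Schedule Task 1@2, Task 4@1, Task 6@2, Task 2@8, Task 3@5, Task 5@10: w1:4  w2:3  w3:3  w4:2  w5:4  w6:2  w7:2  w8:4  w9:4  w10:3 — peak 4.
Total coordinator-weeks = 31 over 10 weeks ⇒ peak ≥ ⌈31/10⌉ = 4, so 4 is optimal.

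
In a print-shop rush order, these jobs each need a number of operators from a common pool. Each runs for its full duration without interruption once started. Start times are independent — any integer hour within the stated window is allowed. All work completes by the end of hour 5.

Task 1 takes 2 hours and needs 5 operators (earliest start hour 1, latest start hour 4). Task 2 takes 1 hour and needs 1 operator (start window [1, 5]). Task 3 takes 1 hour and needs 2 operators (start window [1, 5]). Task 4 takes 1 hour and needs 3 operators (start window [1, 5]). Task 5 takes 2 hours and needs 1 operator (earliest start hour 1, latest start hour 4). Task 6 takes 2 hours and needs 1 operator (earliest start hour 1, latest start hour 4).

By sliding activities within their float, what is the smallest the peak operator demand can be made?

5

Early-start (Task 1@1, Task 2@1, Task 3@1, Task 4@1, Task 5@1, Task 6@1) gives peak 13: h1:13  h2:7  h3:0  h4:0  h5:0.
Shift Task 2→3, Task 3→3, Task 4→4, Task 5→3, Task 6→3.
Schedule Task 1@1, Task 2@3, Task 3@3, Task 4@4, Task 5@3, Task 6@3: h1:5  h2:5  h3:5  h4:5  h5:0 — peak 5.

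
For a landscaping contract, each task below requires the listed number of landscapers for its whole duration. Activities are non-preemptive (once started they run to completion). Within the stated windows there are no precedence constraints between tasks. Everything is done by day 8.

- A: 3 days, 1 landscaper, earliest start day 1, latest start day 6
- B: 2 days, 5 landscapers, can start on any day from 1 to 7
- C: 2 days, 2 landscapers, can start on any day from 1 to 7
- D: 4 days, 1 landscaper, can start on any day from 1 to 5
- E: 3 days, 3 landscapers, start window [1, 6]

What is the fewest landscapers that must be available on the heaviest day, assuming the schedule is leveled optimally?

Early-start (A@1, B@1, C@1, D@1, E@1) gives peak 12: d1:12  d2:12  d3:5  d4:1  d5:0  d6:0  d7:0  d8:0.
Shift B→5, C→7.
Schedule A@1, B@5, C@7, D@1, E@1: d1:5  d2:5  d3:5  d4:1  d5:5  d6:5  d7:2  d8:2 — peak 5.

5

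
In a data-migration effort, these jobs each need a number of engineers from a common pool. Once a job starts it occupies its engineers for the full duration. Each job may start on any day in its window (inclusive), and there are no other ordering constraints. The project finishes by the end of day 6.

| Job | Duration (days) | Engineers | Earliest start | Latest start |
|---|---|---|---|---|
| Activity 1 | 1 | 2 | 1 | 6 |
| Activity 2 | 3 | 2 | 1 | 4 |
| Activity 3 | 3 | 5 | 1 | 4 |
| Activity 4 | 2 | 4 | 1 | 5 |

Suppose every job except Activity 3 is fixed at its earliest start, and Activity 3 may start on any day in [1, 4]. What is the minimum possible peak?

8

Activity 3@1: d1:13  d2:11  d3:7  d4:0  d5:0  d6:0 → peak 13
Activity 3@2: d1:8  d2:11  d3:7  d4:5  d5:0  d6:0 → peak 11
Activity 3@3: d1:8  d2:6  d3:7  d4:5  d5:5  d6:0 → peak 8
Activity 3@4: d1:8  d2:6  d3:2  d4:5  d5:5  d6:5 → peak 8
Best is Activity 3@3, peak 8.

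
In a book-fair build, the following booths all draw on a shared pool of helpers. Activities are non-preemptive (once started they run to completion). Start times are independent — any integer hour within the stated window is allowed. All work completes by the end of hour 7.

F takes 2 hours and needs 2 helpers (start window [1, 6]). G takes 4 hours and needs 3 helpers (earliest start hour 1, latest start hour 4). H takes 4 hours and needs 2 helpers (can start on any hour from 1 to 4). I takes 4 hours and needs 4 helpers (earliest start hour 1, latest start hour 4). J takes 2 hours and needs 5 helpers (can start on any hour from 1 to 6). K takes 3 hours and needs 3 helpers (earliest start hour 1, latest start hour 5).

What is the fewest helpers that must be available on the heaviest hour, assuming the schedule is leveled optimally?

Early-start (F@1, G@1, H@1, I@1, J@1, K@1) gives peak 19: h1:19  h2:19  h3:12  h4:9  h5:0  h6:0  h7:0.
Shift I→4, J→5.
Schedule F@1, G@1, H@1, I@4, J@5, K@1: h1:10  h2:10  h3:8  h4:9  h5:9  h6:9  h7:4 — peak 10.

10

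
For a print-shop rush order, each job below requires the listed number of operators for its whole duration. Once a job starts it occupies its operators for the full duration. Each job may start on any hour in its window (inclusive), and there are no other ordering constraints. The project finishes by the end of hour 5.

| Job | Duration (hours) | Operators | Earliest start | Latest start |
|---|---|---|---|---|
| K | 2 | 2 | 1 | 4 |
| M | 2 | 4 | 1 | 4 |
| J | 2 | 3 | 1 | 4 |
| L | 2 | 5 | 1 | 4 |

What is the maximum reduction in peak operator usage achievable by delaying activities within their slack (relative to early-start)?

7

Early-start peak: h1:14  h2:14  h3:0  h4:0  h5:0 ⇒ 14.
Leveled (K@1, M@3, J@3, L@1): h1:7  h2:7  h3:7  h4:7  h5:0 ⇒ 7.
Reduction 14 − 7 = 7.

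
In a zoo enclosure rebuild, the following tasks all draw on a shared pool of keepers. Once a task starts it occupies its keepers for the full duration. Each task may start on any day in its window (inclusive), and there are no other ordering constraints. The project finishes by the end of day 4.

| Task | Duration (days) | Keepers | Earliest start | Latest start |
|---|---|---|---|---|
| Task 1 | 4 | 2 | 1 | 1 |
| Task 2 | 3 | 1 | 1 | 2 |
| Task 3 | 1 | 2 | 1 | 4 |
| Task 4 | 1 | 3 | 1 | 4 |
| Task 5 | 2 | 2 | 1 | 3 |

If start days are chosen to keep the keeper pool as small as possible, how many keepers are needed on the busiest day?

5

Early-start (Task 1@1, Task 2@1, Task 3@1, Task 4@1, Task 5@1) gives peak 10: d1:10  d2:5  d3:3  d4:2.
Shift Task 4→4, Task 5→2.
Schedule Task 1@1, Task 2@1, Task 3@1, Task 4@4, Task 5@2: d1:5  d2:5  d3:5  d4:5 — peak 5.
Total keeper-days = 20 over 4 days ⇒ peak ≥ ⌈20/4⌉ = 5, so 5 is optimal.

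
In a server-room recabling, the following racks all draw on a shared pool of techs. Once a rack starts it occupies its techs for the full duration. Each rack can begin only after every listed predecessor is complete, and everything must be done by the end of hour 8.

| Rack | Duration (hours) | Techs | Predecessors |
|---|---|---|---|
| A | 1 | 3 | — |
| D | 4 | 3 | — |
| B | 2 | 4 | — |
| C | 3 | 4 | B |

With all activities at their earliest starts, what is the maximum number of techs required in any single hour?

Early-start schedule: A@1, D@1, B@1, C@3.
Load per hour: hour 1: 10, hour 2: 7, hour 3: 7, hour 4: 7, hour 5: 4, hour 6: 0, hour 7: 0, hour 8: 0.
Peak is 10.

10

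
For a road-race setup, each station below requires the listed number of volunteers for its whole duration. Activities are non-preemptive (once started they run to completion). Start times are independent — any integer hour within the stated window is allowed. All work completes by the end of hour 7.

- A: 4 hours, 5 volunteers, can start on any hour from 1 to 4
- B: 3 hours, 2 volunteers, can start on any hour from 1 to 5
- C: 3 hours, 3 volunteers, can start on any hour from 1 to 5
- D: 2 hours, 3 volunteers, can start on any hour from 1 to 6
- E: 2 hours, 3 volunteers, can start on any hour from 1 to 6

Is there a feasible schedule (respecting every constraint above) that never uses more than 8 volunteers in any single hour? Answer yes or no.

Schedule A@1, B@1, C@5, D@4, E@6: h1:7  h2:7  h3:7  h4:8  h5:6  h6:6  h7:6 — peak 8 ≤ 8.

yes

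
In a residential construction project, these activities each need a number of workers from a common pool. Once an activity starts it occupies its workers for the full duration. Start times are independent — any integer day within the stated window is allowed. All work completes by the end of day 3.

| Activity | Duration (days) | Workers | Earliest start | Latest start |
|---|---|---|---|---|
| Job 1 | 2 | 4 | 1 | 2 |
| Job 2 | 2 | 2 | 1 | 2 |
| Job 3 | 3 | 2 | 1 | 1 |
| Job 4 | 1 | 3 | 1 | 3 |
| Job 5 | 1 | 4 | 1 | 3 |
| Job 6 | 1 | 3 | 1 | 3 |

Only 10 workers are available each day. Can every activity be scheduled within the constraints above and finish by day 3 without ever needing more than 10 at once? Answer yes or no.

Schedule Job 1@1, Job 2@2, Job 3@1, Job 4@3, Job 5@1, Job 6@3: d1:10  d2:8  d3:10 — peak 10 ≤ 10.

yes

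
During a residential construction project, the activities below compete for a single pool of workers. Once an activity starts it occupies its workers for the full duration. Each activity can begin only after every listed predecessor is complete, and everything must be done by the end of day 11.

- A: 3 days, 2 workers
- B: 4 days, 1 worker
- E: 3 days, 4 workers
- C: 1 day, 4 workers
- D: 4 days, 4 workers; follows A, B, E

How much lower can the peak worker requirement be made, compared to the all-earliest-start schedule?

6

Early-start peak: d1:11  d2:7  d3:7  d4:1  d5:4  d6:4  d7:4  d8:4  d9:0  d10:0  d11:0 ⇒ 11.
Leveled (A@1, B@1, E@4, C@7, D@8): d1:3  d2:3  d3:3  d4:5  d5:4  d6:4  d7:4  d8:4  d9:4  d10:4  d11:4 ⇒ 5.
Reduction 11 − 5 = 6.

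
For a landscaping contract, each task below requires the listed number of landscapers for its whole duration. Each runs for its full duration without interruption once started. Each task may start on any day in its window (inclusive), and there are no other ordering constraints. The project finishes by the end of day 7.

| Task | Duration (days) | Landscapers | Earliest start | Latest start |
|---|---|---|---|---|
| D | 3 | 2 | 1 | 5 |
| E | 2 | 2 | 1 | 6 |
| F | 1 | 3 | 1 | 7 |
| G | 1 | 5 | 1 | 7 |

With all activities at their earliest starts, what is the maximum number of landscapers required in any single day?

12

Early-start schedule: D@1, E@1, F@1, G@1.
Load per day: day 1: 12, day 2: 4, day 3: 2, day 4: 0, day 5: 0, day 6: 0, day 7: 0.
Peak is 12.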